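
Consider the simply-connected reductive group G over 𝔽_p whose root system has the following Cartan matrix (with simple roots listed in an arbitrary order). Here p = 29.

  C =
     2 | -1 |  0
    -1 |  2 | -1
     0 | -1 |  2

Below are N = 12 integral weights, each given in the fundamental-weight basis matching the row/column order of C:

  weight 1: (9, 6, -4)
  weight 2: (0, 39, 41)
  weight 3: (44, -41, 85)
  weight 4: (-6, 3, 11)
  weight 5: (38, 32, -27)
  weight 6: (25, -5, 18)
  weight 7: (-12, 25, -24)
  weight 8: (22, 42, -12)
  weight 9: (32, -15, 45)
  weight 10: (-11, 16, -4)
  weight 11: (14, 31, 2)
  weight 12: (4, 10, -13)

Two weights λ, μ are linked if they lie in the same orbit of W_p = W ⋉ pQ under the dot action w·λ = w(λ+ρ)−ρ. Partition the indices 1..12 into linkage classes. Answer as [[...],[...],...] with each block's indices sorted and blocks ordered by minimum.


Root system A_3: the 3×3 matrix C matches after relabeling.

Each λ_j+ρ reduced to Ā_29; 3-tuples below use C's row order:

  λ_1 → (10, 4, 3)
  λ_2 → (4, 1, 11)
  λ_3 → (4, 1, 11)
  λ_4 → (4, 1, 11)
  λ_5 → (10, 4, 3)
  λ_6 → (10, 4, 3)
  λ_7 → (3, 8, 15)
  λ_8 → (3, 8, 15)
  λ_9 → (10, 4, 3)
  λ_10 → (10, 4, 3)
  λ_11 → (3, 8, 15)
  λ_12 → (4, 1, 11)

3 distinct reps among the 12 weights ⇒ 3 W_29-linkage classes:

[[1, 5, 6, 9, 10], [2, 3, 4, 12], [7, 8, 11]]


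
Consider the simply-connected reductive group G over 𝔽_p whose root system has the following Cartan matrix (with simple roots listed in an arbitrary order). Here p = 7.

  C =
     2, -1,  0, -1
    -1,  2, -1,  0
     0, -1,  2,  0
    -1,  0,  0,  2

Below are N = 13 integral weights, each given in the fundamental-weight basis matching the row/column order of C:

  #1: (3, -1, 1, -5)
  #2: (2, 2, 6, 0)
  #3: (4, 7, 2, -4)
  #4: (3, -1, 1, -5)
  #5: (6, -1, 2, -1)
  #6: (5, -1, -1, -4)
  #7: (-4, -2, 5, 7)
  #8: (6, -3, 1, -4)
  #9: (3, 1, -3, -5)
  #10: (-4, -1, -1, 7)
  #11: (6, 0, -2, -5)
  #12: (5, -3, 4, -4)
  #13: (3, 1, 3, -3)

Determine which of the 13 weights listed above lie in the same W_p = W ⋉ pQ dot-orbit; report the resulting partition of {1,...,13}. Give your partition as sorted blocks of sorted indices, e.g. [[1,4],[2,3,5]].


Type A_4, rank 4, |W|=120; reorder rows/cols to standard.

λ_j+ρ reflected into Ā_7 (⟨·,θ^∨⟩≤7); 4-tuples as given:

    λ_1 → (0, 0, 2, 4)
    λ_2 → (3, 0, 0, 3)
    λ_3 → (1, 2, 1, 1)
    λ_4 → (0, 0, 2, 4)
    λ_5 → (4, 0, 0, 3)
    λ_6 → (3, 0, 0, 3)
    λ_7 → (1, 2, 1, 1)
    λ_8 → (2, 2, 0, 3)
    λ_9 → (0, 0, 2, 4)
    λ_10 → (0, 0, 2, 4)
    λ_11 → (3, 0, 0, 3)
    λ_12 → (1, 2, 1, 1)
    λ_13 → (1, 2, 1, 1)

These 13 weights hit 5 W_7-dot-orbits; sizes (4, 3, 4, 1, 1):

[[1, 4, 9, 10], [2, 6, 11], [3, 7, 12, 13], [5], [8]]


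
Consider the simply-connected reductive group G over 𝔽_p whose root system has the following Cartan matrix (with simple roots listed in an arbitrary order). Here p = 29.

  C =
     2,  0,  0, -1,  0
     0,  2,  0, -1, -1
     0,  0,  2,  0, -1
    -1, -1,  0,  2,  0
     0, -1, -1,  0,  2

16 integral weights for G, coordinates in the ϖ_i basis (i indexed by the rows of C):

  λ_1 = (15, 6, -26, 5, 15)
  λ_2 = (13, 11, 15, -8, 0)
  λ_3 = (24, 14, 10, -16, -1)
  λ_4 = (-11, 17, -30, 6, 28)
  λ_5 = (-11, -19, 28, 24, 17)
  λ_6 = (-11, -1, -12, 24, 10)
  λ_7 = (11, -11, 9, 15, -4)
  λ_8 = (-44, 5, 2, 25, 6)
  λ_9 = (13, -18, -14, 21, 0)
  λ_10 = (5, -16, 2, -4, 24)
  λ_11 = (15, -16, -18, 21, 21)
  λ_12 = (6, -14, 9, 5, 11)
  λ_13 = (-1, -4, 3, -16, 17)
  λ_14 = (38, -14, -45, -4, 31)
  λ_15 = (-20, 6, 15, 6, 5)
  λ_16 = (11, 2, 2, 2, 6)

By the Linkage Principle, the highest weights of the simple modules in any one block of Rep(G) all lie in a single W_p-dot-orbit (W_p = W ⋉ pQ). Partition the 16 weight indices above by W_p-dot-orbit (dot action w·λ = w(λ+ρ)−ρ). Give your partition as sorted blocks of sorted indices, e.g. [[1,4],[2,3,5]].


A_5 Cartan matrix, 5 simple roots permuted; ρ=(1,1,1,1,1).

Each λ_j+ρ reduced to Ā_29; 5-tuples below use C's row order:

    λ_1 → (0, 2, 0, 4, 7)
    λ_2 → (0, 5, 9, 7, 1)
    λ_3 → (3, 0, 4, 15, 0)
    λ_4 → (3, 0, 4, 15, 0)
    λ_5 → (3, 0, 4, 15, 0)
    λ_6 → (3, 0, 4, 15, 0)
    λ_7 → (12, 3, 3, 3, 7)
    λ_8 → (12, 3, 3, 3, 7)
    λ_9 → (0, 5, 9, 7, 1)
    λ_10 → (12, 3, 3, 3, 7)
    λ_11 → (0, 5, 9, 7, 1)
    λ_12 → (0, 5, 9, 7, 1)
    λ_13 → (3, 0, 4, 15, 0)
    λ_14 → (12, 3, 3, 3, 7)
    λ_15 → (0, 5, 9, 7, 1)
    λ_16 → (12, 3, 3, 3, 7)

Linkage partition of the 16 weights (4 classes, p=29):

[[1], [2, 9, 11, 12, 15], [3, 4, 5, 6, 13], [7, 8, 10, 14, 16]]


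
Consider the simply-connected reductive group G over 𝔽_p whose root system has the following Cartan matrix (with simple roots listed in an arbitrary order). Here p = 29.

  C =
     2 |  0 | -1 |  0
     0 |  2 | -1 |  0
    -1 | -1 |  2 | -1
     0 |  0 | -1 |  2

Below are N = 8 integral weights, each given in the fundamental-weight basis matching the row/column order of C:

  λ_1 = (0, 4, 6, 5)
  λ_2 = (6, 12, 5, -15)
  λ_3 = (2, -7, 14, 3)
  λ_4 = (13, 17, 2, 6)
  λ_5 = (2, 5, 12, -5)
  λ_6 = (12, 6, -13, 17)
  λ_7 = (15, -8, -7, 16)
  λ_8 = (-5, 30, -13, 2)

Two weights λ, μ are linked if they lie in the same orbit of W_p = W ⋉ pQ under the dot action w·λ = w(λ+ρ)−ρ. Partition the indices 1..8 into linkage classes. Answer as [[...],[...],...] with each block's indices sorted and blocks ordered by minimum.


Dynkin diagram of C (from the 6 off-diagonal −1 entries): D_4.

Folding the 8 weights λ_j+ρ into Ā_29 (reps in the given 4-coord order):

  λ_1+ρ ↦ (1, 5, 7, 6)
  λ_2+ρ ↦ (1, 5, 7, 6)
  λ_3+ρ ↦ (3, 6, 7, 4)
  λ_4+ρ ↦ (1, 5, 7, 6)
  λ_5+ρ ↦ (3, 6, 7, 4)
  λ_6+ρ ↦ (1, 5, 7, 6)
  λ_7+ρ ↦ (3, 6, 7, 4)
  λ_8+ρ ↦ (3, 6, 7, 4)

These 8 weights hit 2 W_29-dot-orbits; sizes (4, 4):

[[1, 2, 4, 6], [3, 5, 7, 8]]


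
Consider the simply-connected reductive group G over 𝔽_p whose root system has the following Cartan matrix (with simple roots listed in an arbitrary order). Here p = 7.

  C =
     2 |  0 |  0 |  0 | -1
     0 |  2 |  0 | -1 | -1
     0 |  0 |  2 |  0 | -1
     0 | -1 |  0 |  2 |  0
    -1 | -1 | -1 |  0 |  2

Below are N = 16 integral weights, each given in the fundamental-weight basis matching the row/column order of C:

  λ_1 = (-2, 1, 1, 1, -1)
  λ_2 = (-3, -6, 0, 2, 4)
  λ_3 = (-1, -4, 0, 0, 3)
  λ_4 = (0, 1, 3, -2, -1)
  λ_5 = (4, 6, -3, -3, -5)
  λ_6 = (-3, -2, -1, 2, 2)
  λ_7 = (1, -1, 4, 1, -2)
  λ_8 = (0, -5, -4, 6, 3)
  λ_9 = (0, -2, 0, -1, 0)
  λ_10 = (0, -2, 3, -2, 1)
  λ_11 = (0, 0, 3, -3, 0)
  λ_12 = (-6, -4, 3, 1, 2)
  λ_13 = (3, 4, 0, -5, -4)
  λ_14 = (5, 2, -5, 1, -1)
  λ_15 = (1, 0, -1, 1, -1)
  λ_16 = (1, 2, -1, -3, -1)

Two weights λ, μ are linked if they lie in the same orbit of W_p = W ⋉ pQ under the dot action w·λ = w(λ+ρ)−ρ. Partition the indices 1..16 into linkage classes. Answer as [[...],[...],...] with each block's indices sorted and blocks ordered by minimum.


C ↔ D_5 under row/col permutation; |W(D_5)| = 1920.

Folding the 16 weights λ_j+ρ into Ā_7 (reps in the given 5-coord order):

  λ_1+ρ ↦ (0, 1, 1, 2, 1) · λ_2+ρ ↦ (0, 1, 1, 2, 1) · λ_3+ρ ↦ (0, 1, 1, 2, 1) · λ_4+ρ ↦ (1, 0, 4, 1, 0) · λ_5+ρ ↦ (1, 0, 4, 1, 0) · λ_6+ρ ↦ (2, 1, 0, 2, 0) · λ_7+ρ ↦ (1, 0, 4, 1, 0) · λ_8+ρ ↦ (2, 1, 0, 2, 0) · λ_9+ρ ↦ (1, 0, 1, 1, 0) · λ_10+ρ ↦ (1, 0, 4, 1, 0) · λ_11+ρ ↦ (1, 0, 4, 1, 0) · λ_12+ρ ↦ (0, 1, 1, 2, 1) · λ_13+ρ ↦ (0, 1, 1, 2, 1) · λ_14+ρ ↦ (2, 1, 0, 2, 0) · λ_15+ρ ↦ (2, 1, 0, 2, 0) · λ_16+ρ ↦ (2, 1, 0, 2, 0)

Linkage partition of the 16 weights (4 classes, p=7):

[[1, 2, 3, 12, 13], [4, 5, 7, 10, 11], [6, 8, 14, 15, 16], [9]]


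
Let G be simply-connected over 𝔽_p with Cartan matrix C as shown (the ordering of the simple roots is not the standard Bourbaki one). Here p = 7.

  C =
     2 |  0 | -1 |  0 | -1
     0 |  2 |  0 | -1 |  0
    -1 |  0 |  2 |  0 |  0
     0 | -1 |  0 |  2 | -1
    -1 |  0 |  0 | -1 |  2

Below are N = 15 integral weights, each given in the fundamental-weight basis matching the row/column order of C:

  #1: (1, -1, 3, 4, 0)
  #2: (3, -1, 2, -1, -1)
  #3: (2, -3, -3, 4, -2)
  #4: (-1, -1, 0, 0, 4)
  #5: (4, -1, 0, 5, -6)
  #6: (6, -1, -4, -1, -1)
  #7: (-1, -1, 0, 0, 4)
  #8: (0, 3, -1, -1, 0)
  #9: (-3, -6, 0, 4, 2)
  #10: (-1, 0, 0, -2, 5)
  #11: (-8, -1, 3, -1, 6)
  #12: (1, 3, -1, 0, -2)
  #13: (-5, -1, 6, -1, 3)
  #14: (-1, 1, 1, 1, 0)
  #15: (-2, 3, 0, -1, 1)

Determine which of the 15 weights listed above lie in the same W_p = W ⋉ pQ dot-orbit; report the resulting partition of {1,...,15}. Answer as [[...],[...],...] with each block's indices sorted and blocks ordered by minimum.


Dynkin diagram of C (from the 8 off-diagonal −1 entries): A_5.

Folding the 15 weights λ_j+ρ into Ā_7 (reps in the given 5-coord order):

    λ_1+ρ ↦ (1, 4, 0, 0, 1)
    λ_2+ρ ↦ (4, 0, 3, 0, 0)
    λ_3+ρ ↦ (0, 2, 2, 2, 1)
    λ_4+ρ ↦ (0, 0, 1, 1, 5)
    λ_5+ρ ↦ (0, 0, 1, 1, 5)
    λ_6+ρ ↦ (4, 0, 3, 0, 0)
    λ_7+ρ ↦ (0, 0, 1, 1, 5)
    λ_8+ρ ↦ (1, 4, 0, 0, 1)
    λ_9+ρ ↦ (1, 4, 0, 0, 1)
    λ_10+ρ ↦ (0, 0, 1, 1, 5)
    λ_11+ρ ↦ (4, 0, 3, 0, 0)
    λ_12+ρ ↦ (1, 4, 0, 0, 1)
    λ_13+ρ ↦ (4, 0, 3, 0, 0)
    λ_14+ρ ↦ (0, 2, 2, 2, 1)
    λ_15+ρ ↦ (1, 4, 0, 0, 1)

Partition of {1..15} into 4 W_7-dot-orbits:

[[1, 8, 9, 12, 15], [2, 6, 11, 13], [3, 14], [4, 5, 7, 10]]


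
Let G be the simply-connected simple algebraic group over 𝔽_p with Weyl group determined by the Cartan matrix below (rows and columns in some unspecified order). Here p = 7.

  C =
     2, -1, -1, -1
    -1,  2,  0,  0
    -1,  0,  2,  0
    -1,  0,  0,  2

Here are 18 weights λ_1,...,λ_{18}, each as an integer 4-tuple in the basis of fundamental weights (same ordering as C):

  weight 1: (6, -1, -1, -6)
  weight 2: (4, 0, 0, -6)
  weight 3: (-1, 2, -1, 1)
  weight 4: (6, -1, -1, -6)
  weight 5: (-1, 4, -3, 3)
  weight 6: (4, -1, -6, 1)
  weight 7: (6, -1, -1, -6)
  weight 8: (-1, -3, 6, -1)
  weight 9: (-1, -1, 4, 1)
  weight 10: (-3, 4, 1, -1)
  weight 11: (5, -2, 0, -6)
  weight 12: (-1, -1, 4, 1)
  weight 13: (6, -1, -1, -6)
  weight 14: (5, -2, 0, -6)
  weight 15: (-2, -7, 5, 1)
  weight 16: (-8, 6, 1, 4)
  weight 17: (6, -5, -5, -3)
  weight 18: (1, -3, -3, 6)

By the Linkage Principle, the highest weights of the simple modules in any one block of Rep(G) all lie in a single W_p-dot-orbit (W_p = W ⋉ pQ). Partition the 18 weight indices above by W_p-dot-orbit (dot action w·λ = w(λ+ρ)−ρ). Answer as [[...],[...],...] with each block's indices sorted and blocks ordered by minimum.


Root system D_4: the 4×4 matrix C matches after relabeling.

λ_j+ρ reflected into Ā_7 (⟨·,θ^∨⟩≤7); 4-tuples as given:

  λ_1+ρ ↦ (0, 0, 0, 5);  λ_2+ρ ↦ (0, 1, 1, 5);  λ_3+ρ ↦ (0, 3, 0, 2);  λ_4+ρ ↦ (0, 0, 0, 5);  λ_5+ρ ↦ (0, 3, 0, 2);  λ_6+ρ ↦ (0, 0, 5, 2);  λ_7+ρ ↦ (0, 0, 0, 5);  λ_8+ρ ↦ (0, 0, 5, 2);  λ_9+ρ ↦ (0, 0, 5, 2);  λ_10+ρ ↦ (0, 3, 0, 2);  λ_11+ρ ↦ (0, 1, 1, 5);  λ_12+ρ ↦ (0, 0, 5, 2);  λ_13+ρ ↦ (0, 0, 0, 5);  λ_14+ρ ↦ (0, 1, 1, 5);  λ_15+ρ ↦ (0, 1, 1, 5);  λ_16+ρ ↦ (0, 0, 5, 2);  λ_17+ρ ↦ (2, 1, 1, 1);  λ_18+ρ ↦ (0, 0, 0, 5)

Partition of {1..18} into 5 W_7-dot-orbits:

[[1, 4, 7, 13, 18], [2, 11, 14, 15], [3, 5, 10], [6, 8, 9, 12, 16], [17]]


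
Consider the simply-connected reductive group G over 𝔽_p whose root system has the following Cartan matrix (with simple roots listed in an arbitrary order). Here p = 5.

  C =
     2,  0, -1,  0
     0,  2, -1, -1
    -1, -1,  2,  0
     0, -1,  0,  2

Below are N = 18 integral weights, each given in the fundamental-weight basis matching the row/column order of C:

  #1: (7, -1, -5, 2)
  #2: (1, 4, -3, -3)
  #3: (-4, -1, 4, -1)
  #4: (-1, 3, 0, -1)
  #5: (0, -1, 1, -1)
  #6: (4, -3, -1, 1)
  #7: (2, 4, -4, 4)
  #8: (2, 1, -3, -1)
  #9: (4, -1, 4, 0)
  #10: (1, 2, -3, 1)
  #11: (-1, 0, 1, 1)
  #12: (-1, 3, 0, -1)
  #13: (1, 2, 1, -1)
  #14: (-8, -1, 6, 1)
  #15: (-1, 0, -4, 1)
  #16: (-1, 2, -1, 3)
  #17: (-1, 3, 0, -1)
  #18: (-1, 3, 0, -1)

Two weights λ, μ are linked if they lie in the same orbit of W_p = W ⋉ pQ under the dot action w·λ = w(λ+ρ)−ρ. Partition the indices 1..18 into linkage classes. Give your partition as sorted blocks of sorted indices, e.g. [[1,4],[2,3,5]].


A_4 Cartan matrix, 4 simple roots permuted; ρ=(1,1,1,1).

Each λ_j+ρ reduced to Ā_5; 4-tuples below use C's row order:

    1: (1, 1, 0, 2)
    2: (0, 1, 2, 2)
    3: (3, 0, 2, 0)
    4: (0, 4, 1, 0)
    5: (1, 0, 2, 0)
    6: (3, 0, 2, 0)
    7: (3, 0, 2, 0)
    8: (1, 0, 2, 0)
    9: (0, 4, 1, 0)
    10: (0, 1, 2, 2)
    11: (0, 1, 2, 2)
    12: (0, 4, 1, 0)
    13: (0, 1, 2, 2)
    14: (1, 0, 2, 0)
    15: (1, 0, 2, 0)
    16: (0, 1, 2, 2)
    17: (0, 4, 1, 0)
    18: (0, 4, 1, 0)

5 distinct reps among the 18 weights ⇒ 5 W_5-linkage classes:

[[1], [2, 10, 11, 13, 16], [3, 6, 7], [4, 9, 12, 17, 18], [5, 8, 14, 15]]


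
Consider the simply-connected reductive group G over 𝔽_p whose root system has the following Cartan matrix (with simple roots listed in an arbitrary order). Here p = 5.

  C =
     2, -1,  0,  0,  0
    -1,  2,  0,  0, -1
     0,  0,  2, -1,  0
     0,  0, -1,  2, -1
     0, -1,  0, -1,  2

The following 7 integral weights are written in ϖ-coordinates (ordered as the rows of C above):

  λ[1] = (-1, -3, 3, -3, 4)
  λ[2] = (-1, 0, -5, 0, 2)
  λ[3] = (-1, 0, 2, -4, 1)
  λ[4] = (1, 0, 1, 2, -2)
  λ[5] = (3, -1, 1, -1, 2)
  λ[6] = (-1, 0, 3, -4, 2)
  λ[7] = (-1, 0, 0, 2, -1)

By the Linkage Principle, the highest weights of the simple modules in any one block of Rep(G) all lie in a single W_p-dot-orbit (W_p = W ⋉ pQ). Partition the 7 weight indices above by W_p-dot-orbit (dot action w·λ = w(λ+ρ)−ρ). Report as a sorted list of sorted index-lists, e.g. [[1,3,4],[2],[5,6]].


Root system A_5: the 5×5 matrix C matches after relabeling.

λ_j+ρ reflected into Ā_5 (⟨·,θ^∨⟩≤5); 5-tuples as given:

    λ_1 → (0, 0, 0, 2, 1)
    λ_2 → (0, 1, 1, 3, 0)
    λ_3 → (0, 0, 0, 2, 1)
    λ_4 → (0, 0, 0, 2, 1)
    λ_5 → (0, 0, 0, 2, 1)
    λ_6 → (0, 1, 1, 3, 0)
    λ_7 → (0, 1, 1, 3, 0)

These 7 weights hit 2 W_5-dot-orbits; sizes (4, 3):

[[1, 3, 4, 5], [2, 6, 7]]


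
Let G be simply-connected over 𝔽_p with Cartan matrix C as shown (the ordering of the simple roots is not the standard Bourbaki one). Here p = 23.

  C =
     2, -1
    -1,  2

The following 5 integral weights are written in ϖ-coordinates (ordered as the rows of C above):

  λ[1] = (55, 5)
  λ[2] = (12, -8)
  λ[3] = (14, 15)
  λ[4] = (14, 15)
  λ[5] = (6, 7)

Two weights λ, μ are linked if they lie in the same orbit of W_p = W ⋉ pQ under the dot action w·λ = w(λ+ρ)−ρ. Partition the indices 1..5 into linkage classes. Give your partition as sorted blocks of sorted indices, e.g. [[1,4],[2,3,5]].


A_2 Cartan matrix, 2 simple roots permuted; ρ=(1,1).

λ_j+ρ reflected into Ā_23 (⟨·,θ^∨⟩≤23); 2-tuples as given:

  λ_1+ρ ↦ (6, 7)
  λ_2+ρ ↦ (6, 7)
  λ_3+ρ ↦ (7, 8)
  λ_4+ρ ↦ (7, 8)
  λ_5+ρ ↦ (7, 8)

Grouping the 5 weights by Ā_23-representative: 2 linkage classes.

[[1, 2], [3, 4, 5]]


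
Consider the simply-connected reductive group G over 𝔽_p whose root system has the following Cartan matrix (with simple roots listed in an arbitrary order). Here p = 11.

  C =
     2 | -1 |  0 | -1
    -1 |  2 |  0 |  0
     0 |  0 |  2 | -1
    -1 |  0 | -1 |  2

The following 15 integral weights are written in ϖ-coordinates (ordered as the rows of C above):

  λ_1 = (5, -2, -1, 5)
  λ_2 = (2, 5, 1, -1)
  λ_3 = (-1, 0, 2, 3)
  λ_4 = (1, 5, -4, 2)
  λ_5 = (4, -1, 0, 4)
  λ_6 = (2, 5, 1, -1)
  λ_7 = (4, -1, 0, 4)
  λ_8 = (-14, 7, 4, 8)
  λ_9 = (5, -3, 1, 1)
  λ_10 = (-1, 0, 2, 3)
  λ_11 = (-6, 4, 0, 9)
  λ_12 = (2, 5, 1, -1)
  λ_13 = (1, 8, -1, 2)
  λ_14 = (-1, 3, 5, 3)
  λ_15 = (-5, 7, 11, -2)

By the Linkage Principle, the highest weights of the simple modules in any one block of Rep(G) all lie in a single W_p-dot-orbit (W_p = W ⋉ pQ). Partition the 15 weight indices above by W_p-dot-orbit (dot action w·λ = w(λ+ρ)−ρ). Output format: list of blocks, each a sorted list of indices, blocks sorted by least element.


Dynkin diagram of C (from the 6 off-diagonal −1 entries): A_4.

Ā_11 reps of the 15 weights (A_4, coords as presented):

    λ_1+ρ ↦ (5, 0, 1, 5)
    λ_2+ρ ↦ (3, 6, 2, 0)
    λ_3+ρ ↦ (0, 1, 3, 4)
    λ_4+ρ ↦ (2, 6, 3, 0)
    λ_5+ρ ↦ (5, 0, 1, 5)
    λ_6+ρ ↦ (3, 6, 2, 0)
    λ_7+ρ ↦ (5, 0, 1, 5)
    λ_8+ρ ↦ (4, 2, 2, 2)
    λ_9+ρ ↦ (4, 2, 2, 2)
    λ_10+ρ ↦ (0, 1, 3, 4)
    λ_11+ρ ↦ (5, 0, 1, 5)
    λ_12+ρ ↦ (3, 6, 2, 0)
    λ_13+ρ ↦ (2, 6, 3, 0)
    λ_14+ρ ↦ (0, 1, 3, 4)
    λ_15+ρ ↦ (0, 1, 3, 4)

The 15 indices split into 5 linkage classes (same alcove rep ⇔ same W_11-dot-orbit):

[[1, 5, 7, 11], [2, 6, 12], [3, 10, 14, 15], [4, 13], [8, 9]]


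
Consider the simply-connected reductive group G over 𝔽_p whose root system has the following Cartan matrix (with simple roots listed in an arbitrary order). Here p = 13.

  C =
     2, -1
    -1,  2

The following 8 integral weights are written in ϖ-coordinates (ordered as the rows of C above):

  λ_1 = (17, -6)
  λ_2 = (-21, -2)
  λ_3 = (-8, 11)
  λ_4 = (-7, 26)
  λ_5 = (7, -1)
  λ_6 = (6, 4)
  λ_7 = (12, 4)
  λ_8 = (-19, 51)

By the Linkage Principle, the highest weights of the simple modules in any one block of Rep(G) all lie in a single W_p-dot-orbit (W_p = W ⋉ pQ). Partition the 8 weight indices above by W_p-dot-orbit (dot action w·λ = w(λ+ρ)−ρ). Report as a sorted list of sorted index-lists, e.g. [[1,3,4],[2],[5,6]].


Dynkin diagram of C (from the 2 off-diagonal −1 entries): A_2.

λ_j+ρ reflected into Ā_13 (⟨·,θ^∨⟩≤13); 2-tuples as given:

  [1] (8, 0) · [2] (7, 5) · [3] (7, 5) · [4] (7, 1) · [5] (8, 0) · [6] (7, 5) · [7] (8, 0) · [8] (8, 0)

The 8 indices split into 3 linkage classes (same alcove rep ⇔ same W_13-dot-orbit):

[[1, 5, 7, 8], [2, 3, 6], [4]]


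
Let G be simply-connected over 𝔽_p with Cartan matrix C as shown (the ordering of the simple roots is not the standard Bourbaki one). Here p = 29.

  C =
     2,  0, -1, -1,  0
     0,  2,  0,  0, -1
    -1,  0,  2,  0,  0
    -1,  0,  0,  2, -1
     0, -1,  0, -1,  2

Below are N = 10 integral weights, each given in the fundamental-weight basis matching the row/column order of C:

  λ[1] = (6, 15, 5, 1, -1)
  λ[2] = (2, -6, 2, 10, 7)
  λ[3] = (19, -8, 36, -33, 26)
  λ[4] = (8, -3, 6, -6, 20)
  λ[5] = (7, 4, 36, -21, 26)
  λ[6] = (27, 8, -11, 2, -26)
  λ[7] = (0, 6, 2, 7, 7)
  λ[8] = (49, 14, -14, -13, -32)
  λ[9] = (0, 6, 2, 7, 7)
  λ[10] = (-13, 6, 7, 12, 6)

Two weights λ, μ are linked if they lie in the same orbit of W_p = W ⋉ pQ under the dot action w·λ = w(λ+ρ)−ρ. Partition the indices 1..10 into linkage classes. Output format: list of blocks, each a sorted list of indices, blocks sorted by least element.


Root system A_5: the 5×5 matrix C matches after relabeling.

λ_j+ρ reflected into Ā_29 (⟨·,θ^∨⟩≤29); 5-tuples as given:

  λ_1 → (7, 14, 4, 2, 0) · λ_2 → (3, 5, 3, 11, 3) · λ_3 → (1, 7, 3, 8, 8) · λ_4 → (4, 1, 4, 5, 13) · λ_5 → (1, 7, 3, 8, 8) · λ_6 → (4, 1, 4, 5, 13) · λ_7 → (1, 7, 3, 8, 8) · λ_8 → (8, 7, 4, 1, 7) · λ_9 → (1, 7, 3, 8, 8) · λ_10 → (8, 7, 4, 1, 7)

Linkage partition of the 10 weights (5 classes, p=29):

[[1], [2], [3, 5, 7, 9], [4, 6], [8, 10]]


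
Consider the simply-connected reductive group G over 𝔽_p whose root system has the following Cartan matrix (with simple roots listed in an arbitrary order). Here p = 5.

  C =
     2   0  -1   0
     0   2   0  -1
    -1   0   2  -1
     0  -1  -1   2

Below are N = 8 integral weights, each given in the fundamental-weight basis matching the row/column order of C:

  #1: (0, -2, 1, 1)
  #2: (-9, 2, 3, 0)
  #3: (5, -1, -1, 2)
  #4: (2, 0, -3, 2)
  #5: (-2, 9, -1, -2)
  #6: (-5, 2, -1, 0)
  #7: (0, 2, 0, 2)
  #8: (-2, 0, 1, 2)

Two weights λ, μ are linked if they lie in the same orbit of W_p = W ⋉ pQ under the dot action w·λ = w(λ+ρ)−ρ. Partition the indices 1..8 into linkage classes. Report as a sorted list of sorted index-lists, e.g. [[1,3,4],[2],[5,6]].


A_4 Cartan matrix, 4 simple roots permuted; ρ=(1,1,1,1).

W_5-reps of the 8 weights in Ā_5 (same 4-coord order as C):

  [1] (1, 1, 2, 1) · [2] (1, 3, 1, 0) · [3] (1, 3, 1, 0) · [4] (1, 1, 2, 1) · [5] (0, 0, 1, 3) · [6] (0, 0, 1, 3) · [7] (1, 0, 1, 2) · [8] (0, 0, 1, 3)

Linkage partition of the 8 weights (4 classes, p=5):

[[1, 4], [2, 3], [5, 6, 8], [7]]


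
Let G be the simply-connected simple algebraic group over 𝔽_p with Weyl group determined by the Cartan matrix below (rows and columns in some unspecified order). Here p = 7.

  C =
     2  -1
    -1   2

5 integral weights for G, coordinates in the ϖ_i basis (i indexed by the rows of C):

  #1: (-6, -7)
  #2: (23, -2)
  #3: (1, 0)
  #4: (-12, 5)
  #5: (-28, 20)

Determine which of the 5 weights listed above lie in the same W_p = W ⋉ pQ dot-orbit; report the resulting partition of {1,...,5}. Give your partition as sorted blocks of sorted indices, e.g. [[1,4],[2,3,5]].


Root system A_2: the 2×2 matrix C matches after relabeling.

Each λ_j+ρ reduced to Ā_7; 2-tuples below use C's row order:

  λ_1 → (2, 1);  λ_2 → (2, 1);  λ_3 → (2, 1);  λ_4 → (2, 1);  λ_5 → (0, 6)

Partition of {1..5} into 2 W_7-dot-orbits:

[[1, 2, 3, 4], [5]]


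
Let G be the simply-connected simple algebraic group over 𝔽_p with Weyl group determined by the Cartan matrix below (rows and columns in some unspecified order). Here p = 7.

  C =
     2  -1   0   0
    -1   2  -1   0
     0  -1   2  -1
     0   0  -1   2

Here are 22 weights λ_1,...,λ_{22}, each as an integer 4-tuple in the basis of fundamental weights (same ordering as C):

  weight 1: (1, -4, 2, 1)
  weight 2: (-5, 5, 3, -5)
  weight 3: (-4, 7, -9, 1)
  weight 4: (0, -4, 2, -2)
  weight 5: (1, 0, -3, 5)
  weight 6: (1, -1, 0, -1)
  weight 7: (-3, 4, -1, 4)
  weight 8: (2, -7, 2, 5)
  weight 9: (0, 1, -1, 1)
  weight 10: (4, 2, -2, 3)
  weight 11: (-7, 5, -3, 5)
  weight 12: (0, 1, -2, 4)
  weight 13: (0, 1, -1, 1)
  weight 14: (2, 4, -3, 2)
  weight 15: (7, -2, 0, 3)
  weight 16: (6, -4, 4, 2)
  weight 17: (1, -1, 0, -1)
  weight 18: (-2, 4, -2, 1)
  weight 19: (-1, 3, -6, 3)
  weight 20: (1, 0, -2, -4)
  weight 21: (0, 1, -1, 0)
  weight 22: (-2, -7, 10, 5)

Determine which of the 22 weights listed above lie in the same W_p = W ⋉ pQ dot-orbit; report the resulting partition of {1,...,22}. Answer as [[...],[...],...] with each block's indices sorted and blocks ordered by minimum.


Dynkin diagram of C (from the 6 off-diagonal −1 entries): A_4.

Ā_7 reps of the 22 weights (A_4, coords as presented):

  [1] (1, 2, 0, 2);  [2] (1, 2, 0, 1);  [3] (1, 1, 1, 4);  [4] (2, 0, 1, 0);  [5] (1, 1, 1, 4);  [6] (2, 0, 1, 0);  [7] (1, 2, 0, 2);  [8] (1, 0, 3, 1);  [9] (1, 2, 0, 2);  [10] (1, 2, 0, 1);  [11] (1, 2, 0, 1);  [12] (1, 1, 1, 4);  [13] (1, 2, 0, 2);  [14] (1, 3, 1, 1);  [15] (2, 0, 1, 0);  [16] (1, 2, 0, 2);  [17] (2, 0, 1, 0);  [18] (1, 3, 1, 1);  [19] (1, 0, 3, 1);  [20] (1, 2, 0, 1);  [21] (1, 2, 0, 1);  [22] (1, 0, 3, 1)

Linkage partition of the 22 weights (6 classes, p=7):

[[1, 7, 9, 13, 16], [2, 10, 11, 20, 21], [3, 5, 12], [4, 6, 15, 17], [8, 19, 22], [14, 18]]


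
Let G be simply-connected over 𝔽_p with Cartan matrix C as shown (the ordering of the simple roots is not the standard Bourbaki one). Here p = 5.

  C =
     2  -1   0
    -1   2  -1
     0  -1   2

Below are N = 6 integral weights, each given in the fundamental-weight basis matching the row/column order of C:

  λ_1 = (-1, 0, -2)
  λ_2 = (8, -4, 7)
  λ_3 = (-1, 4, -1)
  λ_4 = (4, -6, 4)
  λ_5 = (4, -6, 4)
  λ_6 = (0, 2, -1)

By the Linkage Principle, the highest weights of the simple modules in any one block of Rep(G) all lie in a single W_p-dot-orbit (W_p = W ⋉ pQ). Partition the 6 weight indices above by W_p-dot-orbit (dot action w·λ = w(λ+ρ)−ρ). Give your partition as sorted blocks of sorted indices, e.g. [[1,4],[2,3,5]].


Type A_3, rank 3, |W|=24; reorder rows/cols to standard.

Alcove-folded reps (p=5, 6 weights, presented ϖ-order):

  1: (0, 0, 1) · 2: (1, 3, 0) · 3: (0, 5, 0) · 4: (0, 5, 0) · 5: (0, 5, 0) · 6: (1, 3, 0)

3 distinct reps among the 6 weights ⇒ 3 W_5-linkage classes:

[[1], [2, 6], [3, 4, 5]]


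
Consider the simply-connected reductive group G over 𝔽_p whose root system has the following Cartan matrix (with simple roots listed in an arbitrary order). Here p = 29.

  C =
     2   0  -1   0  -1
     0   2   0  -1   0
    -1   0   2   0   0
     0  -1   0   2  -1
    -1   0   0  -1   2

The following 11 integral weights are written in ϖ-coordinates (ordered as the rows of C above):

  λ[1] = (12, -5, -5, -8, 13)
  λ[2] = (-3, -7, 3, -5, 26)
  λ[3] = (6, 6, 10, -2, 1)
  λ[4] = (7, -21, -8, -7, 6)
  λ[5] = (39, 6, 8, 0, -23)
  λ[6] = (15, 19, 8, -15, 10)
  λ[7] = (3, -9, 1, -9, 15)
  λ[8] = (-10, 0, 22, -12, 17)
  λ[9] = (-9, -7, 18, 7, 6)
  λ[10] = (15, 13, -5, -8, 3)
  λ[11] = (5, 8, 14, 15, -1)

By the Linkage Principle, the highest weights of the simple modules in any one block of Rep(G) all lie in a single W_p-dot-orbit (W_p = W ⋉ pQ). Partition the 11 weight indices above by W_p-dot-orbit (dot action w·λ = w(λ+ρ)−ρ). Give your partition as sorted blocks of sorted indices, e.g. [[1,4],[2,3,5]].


Dynkin diagram of C (from the 8 off-diagonal −1 entries): A_5.

Alcove-folded reps (p=29, 11 weights, presented ϖ-order):

  λ_1+ρ ↦ (9, 7, 4, 4, 3)
  λ_2+ρ ↦ (2, 4, 2, 6, 15)
  λ_3+ρ ↦ (7, 6, 11, 1, 1)
  λ_4+ρ ↦ (7, 6, 11, 1, 1)
  λ_5+ρ ↦ (7, 6, 11, 1, 1)
  λ_6+ρ ↦ (9, 7, 4, 4, 3)
  λ_7+ρ ↦ (4, 8, 2, 8, 0)
  λ_8+ρ ↦ (7, 6, 11, 1, 1)
  λ_9+ρ ↦ (7, 6, 11, 1, 1)
  λ_10+ρ ↦ (9, 7, 4, 4, 3)
  λ_11+ρ ↦ (4, 8, 2, 8, 0)

Grouping the 11 weights by Ā_29-representative: 4 linkage classes.

[[1, 6, 10], [2], [3, 4, 5, 8, 9], [7, 11]]


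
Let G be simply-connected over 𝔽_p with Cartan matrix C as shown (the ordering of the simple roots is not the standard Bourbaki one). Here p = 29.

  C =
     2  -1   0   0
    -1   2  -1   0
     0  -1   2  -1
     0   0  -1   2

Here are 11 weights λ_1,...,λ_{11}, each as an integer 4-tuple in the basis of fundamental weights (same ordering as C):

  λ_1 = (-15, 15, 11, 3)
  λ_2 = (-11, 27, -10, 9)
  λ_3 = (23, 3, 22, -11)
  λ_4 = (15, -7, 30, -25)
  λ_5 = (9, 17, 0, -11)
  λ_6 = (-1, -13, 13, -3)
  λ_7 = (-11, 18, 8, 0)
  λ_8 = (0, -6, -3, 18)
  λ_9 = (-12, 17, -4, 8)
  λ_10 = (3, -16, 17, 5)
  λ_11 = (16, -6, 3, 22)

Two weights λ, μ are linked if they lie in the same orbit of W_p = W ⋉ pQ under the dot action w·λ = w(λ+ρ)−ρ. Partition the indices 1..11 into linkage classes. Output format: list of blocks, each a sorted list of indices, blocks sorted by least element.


A_4 Cartan matrix, 4 simple roots permuted; ρ=(1,1,1,1).

W_29-reps of the 11 weights in Ā_29 (same 4-coord order as C):

  λ_1 → (11, 2, 12, 1)
  λ_2 → (10, 9, 9, 1)
  λ_3 → (2, 4, 1, 12)
  λ_4 → (2, 4, 1, 12)
  λ_5 → (10, 9, 9, 1)
  λ_6 → (12, 0, 0, 2)
  λ_7 → (10, 9, 9, 1)
  λ_8 → (2, 4, 1, 12)
  λ_9 → (11, 4, 3, 6)
  λ_10 → (11, 4, 3, 6)
  λ_11 → (2, 4, 1, 12)

These 11 weights hit 5 W_29-dot-orbits; sizes (1, 3, 4, 1, 2):

[[1], [2, 5, 7], [3, 4, 8, 11], [6], [9, 10]]


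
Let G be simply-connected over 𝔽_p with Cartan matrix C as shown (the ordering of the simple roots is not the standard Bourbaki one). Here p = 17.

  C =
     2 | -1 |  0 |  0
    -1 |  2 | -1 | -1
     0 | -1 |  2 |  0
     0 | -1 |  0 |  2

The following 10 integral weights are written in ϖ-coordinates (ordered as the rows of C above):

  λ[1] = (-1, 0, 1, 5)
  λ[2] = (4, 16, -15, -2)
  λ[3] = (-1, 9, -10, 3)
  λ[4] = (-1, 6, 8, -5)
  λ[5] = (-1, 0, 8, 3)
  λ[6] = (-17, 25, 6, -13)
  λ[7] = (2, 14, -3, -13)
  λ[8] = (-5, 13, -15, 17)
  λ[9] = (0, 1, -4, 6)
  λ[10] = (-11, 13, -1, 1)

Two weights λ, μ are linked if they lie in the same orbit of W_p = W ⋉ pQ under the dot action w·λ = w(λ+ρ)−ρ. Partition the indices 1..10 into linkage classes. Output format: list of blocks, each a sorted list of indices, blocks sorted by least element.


Type D_4, rank 4, |W|=192; reorder rows/cols to standard.

Ā_17 reps of the 10 weights (D_4, coords as presented):

  1: (0, 1, 2, 6)
  2: (0, 1, 9, 4)
  3: (0, 1, 9, 4)
  4: (0, 1, 9, 4)
  5: (0, 1, 9, 4)
  6: (0, 1, 9, 4)
  7: (2, 1, 1, 11)
  8: (10, 1, 0, 2)
  9: (0, 1, 2, 6)
  10: (10, 1, 0, 2)

Grouping the 10 weights by Ā_17-representative: 4 linkage classes.

[[1, 9], [2, 3, 4, 5, 6], [7], [8, 10]]


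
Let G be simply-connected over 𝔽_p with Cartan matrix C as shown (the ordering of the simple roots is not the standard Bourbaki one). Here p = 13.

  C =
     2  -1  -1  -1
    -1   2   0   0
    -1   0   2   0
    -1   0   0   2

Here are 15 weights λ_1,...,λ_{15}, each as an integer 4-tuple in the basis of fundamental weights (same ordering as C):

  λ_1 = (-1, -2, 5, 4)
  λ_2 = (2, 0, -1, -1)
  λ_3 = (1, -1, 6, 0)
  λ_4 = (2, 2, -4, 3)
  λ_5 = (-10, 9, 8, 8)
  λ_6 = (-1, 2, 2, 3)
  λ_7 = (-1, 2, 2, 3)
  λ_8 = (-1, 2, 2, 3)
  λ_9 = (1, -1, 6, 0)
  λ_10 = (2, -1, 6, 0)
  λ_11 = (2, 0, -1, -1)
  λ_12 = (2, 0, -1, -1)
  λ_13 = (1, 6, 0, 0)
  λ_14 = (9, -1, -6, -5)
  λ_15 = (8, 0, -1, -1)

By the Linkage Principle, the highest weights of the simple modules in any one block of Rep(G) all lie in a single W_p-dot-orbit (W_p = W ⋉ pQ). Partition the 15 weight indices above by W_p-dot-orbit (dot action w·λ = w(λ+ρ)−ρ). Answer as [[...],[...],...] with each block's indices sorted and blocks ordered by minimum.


Dynkin diagram of C (from the 6 off-diagonal −1 entries): D_4.

λ_j+ρ reflected into Ā_13 (⟨·,θ^∨⟩≤13); 4-tuples as given:

    1: (1, 0, 5, 4)
    2: (3, 1, 0, 0)
    3: (2, 0, 7, 1)
    4: (0, 3, 3, 4)
    5: (3, 1, 0, 0)
    6: (0, 3, 3, 4)
    7: (0, 3, 3, 4)
    8: (0, 3, 3, 4)
    9: (2, 0, 7, 1)
    10: (2, 0, 7, 1)
    11: (3, 1, 0, 0)
    12: (3, 1, 0, 0)
    13: (2, 7, 1, 1)
    14: (1, 0, 5, 4)
    15: (3, 1, 0, 0)

These 15 weights hit 5 W_13-dot-orbits; sizes (2, 5, 3, 4, 1):

[[1, 14], [2, 5, 11, 12, 15], [3, 9, 10], [4, 6, 7, 8], [13]]


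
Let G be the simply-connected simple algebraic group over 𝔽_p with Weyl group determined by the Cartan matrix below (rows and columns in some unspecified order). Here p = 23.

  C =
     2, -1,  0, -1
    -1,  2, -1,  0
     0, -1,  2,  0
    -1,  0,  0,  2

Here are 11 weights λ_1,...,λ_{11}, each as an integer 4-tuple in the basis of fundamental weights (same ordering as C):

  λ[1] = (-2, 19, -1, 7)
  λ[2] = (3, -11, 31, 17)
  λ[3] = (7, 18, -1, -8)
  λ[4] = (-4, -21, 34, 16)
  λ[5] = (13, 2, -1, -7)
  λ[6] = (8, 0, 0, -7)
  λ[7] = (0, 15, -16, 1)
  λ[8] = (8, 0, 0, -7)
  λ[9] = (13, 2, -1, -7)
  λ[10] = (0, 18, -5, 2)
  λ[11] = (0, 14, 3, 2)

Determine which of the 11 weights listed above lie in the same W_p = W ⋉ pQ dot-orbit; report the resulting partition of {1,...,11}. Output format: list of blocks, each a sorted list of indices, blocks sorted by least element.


Type A_4, rank 4, |W|=120; reorder rows/cols to standard.

Folding the 11 weights λ_j+ρ into Ā_23 (reps in the given 4-coord order):

    1: (1, 15, 4, 3)
    2: (3, 1, 1, 6)
    3: (1, 15, 4, 3)
    4: (8, 3, 0, 6)
    5: (8, 3, 0, 6)
    6: (3, 1, 1, 6)
    7: (1, 1, 15, 2)
    8: (3, 1, 1, 6)
    9: (8, 3, 0, 6)
    10: (1, 15, 4, 3)
    11: (1, 15, 4, 3)

The 11 indices split into 4 linkage classes (same alcove rep ⇔ same W_23-dot-orbit):

[[1, 3, 10, 11], [2, 6, 8], [4, 5, 9], [7]]


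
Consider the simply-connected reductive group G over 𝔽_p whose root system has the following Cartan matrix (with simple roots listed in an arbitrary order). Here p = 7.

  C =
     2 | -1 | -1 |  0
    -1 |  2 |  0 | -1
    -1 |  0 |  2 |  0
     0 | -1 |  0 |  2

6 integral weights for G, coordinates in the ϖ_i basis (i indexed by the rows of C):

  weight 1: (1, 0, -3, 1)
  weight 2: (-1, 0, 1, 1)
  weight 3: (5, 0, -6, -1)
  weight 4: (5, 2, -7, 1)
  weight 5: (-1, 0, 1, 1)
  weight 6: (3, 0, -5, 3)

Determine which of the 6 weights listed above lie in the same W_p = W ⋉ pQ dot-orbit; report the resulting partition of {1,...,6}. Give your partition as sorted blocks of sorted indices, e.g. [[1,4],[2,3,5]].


C ↔ A_4 under row/col permutation; |W(A_4)| = 120.

Folding the 6 weights λ_j+ρ into Ā_7 (reps in the given 4-coord order):

  λ_1 → (0, 1, 2, 2)
  λ_2 → (0, 1, 2, 2)
  λ_3 → (1, 1, 5, 0)
  λ_4 → (0, 1, 2, 2)
  λ_5 → (0, 1, 2, 2)
  λ_6 → (0, 1, 2, 2)

The 6 indices split into 2 linkage classes (same alcove rep ⇔ same W_7-dot-orbit):

[[1, 2, 4, 5, 6], [3]]


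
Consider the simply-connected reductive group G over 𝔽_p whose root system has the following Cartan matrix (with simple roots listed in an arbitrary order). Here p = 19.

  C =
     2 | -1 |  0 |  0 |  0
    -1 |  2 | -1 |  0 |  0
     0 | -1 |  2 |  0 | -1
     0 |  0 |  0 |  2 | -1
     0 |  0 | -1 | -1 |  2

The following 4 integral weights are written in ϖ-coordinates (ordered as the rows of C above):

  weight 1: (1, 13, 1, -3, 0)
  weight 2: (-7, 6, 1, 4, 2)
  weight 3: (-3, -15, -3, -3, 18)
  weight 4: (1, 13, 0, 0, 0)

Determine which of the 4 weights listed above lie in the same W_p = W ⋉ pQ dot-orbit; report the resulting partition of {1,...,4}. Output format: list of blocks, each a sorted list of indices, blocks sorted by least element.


Cartan matrix: type A_5 (|W|=720); un-permuting the 5 rows.

λ_j+ρ reflected into Ā_19 (⟨·,θ^∨⟩≤19); 5-tuples as given:

  λ_1+ρ ↦ (2, 14, 1, 1, 1)
  λ_2+ρ ↦ (6, 1, 2, 5, 3)
  λ_3+ρ ↦ (2, 14, 1, 1, 1)
  λ_4+ρ ↦ (2, 14, 1, 1, 1)

Partition of {1..4} into 2 W_19-dot-orbits:

[[1, 3, 4], [2]]


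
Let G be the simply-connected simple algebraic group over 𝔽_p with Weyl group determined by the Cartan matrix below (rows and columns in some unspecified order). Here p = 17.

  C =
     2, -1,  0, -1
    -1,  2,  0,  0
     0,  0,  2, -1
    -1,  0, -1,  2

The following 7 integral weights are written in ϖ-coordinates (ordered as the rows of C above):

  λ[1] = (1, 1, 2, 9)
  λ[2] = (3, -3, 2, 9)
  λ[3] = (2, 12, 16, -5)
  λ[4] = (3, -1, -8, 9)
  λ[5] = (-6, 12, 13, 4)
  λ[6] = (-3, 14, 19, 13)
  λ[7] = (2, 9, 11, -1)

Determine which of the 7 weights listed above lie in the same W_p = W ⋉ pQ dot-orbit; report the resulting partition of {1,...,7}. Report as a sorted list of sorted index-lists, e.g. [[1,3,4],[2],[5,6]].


Root system A_4: the 4×4 matrix C matches after relabeling.

λ_j+ρ reflected into Ā_17 (⟨·,θ^∨⟩≤17); 4-tuples as given:

  λ_1 → (2, 2, 3, 10) · λ_2 → (2, 2, 3, 10) · λ_3 → (1, 0, 1, 3) · λ_4 → (4, 0, 7, 3) · λ_5 → (3, 2, 4, 0) · λ_6 → (2, 2, 3, 10) · λ_7 → (3, 2, 4, 0)

Partition of {1..7} into 4 W_17-dot-orbits:

[[1, 2, 6], [3], [4], [5, 7]]


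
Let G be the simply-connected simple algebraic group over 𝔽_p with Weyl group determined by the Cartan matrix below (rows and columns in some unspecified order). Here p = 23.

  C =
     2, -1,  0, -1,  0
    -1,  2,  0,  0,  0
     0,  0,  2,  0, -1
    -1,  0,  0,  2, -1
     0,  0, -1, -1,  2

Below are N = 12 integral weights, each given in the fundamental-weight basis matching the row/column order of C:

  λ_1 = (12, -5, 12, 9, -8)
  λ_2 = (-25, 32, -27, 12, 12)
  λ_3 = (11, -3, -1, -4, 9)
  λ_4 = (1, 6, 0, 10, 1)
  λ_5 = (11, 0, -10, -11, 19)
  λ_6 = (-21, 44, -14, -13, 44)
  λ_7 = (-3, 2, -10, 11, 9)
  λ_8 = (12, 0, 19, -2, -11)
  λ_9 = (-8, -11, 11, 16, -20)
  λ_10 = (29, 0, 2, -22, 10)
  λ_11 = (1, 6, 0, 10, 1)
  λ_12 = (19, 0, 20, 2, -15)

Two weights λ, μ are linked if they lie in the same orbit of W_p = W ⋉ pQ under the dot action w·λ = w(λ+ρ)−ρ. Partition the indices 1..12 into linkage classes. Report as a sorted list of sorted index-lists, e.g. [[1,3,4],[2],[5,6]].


A_5 Cartan matrix, 5 simple roots permuted; ρ=(1,1,1,1,1).

Each λ_j+ρ reduced to Ā_23; 5-tuples below use C's row order:

  1: (7, 2, 0, 3, 7) · 2: (2, 1, 9, 10, 1) · 3: (7, 2, 0, 3, 7) · 4: (2, 7, 1, 11, 2) · 5: (2, 1, 9, 10, 1) · 6: (2, 1, 9, 10, 1) · 7: (2, 1, 9, 10, 1) · 8: (2, 1, 9, 10, 1) · 9: (7, 2, 0, 3, 7) · 10: (2, 7, 1, 11, 2) · 11: (2, 7, 1, 11, 2) · 12: (2, 7, 1, 11, 2)

3 distinct reps among the 12 weights ⇒ 3 W_23-linkage classes:

[[1, 3, 9], [2, 5, 6, 7, 8], [4, 10, 11, 12]]


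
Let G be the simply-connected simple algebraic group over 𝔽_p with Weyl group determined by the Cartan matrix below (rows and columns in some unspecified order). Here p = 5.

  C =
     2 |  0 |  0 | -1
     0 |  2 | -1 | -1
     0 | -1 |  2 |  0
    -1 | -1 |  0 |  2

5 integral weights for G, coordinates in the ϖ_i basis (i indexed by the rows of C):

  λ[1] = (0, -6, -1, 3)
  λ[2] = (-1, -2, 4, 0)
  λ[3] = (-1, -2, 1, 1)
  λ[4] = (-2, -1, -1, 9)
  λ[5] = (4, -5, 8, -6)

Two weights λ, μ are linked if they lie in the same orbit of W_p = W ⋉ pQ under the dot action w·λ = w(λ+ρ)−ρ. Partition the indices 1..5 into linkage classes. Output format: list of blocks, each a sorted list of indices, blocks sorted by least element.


C ↔ A_4 under row/col permutation; |W(A_4)| = 120.

Ā_5 reps of the 5 weights (A_4, coords as presented):

  [1] (0, 1, 4, 0);  [2] (0, 1, 4, 0);  [3] (0, 1, 1, 1);  [4] (0, 1, 4, 0);  [5] (0, 1, 4, 0)

Linkage partition of the 5 weights (2 classes, p=5):

[[1, 2, 4, 5], [3]]


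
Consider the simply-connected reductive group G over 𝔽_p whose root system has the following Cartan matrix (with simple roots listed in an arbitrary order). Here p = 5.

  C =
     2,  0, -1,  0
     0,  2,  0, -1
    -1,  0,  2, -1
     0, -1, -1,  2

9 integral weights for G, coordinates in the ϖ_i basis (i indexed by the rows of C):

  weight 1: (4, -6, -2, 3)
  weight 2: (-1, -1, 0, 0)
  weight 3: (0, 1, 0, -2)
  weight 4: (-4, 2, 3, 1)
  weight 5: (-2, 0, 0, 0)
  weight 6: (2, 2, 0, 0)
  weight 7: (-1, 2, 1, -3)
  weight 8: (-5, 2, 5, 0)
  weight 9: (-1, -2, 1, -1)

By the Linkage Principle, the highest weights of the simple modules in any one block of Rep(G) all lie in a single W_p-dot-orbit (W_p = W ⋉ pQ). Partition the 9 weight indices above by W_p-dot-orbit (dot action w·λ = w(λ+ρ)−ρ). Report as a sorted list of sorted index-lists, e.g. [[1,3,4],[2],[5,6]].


Cartan matrix: type A_4 (|W|=120); un-permuting the 4 rows.

Alcove-folded reps (p=5, 9 weights, presented ϖ-order):

    λ_1 → (0, 0, 1, 1)
    λ_2 → (0, 0, 1, 1)
    λ_3 → (1, 1, 0, 1)
    λ_4 → (1, 1, 0, 1)
    λ_5 → (1, 1, 0, 1)
    λ_6 → (0, 0, 1, 1)
    λ_7 → (0, 1, 0, 2)
    λ_8 → (1, 1, 0, 1)
    λ_9 → (0, 0, 1, 1)

The 9 indices split into 3 linkage classes (same alcove rep ⇔ same W_5-dot-orbit):

[[1, 2, 6, 9], [3, 4, 5, 8], [7]]


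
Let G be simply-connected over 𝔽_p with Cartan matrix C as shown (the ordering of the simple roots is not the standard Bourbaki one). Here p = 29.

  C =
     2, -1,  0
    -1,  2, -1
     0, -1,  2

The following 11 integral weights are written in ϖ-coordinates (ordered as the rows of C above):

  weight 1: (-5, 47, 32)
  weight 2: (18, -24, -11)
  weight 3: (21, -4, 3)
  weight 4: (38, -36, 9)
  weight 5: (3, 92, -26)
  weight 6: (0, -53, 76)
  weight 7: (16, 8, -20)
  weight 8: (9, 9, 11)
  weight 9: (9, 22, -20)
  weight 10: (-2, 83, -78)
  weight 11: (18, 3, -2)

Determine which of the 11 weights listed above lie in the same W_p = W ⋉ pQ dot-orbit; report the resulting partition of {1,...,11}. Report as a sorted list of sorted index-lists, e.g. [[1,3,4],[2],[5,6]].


Root system A_3: the 3×3 matrix C matches after relabeling.

W_29-reps of the 11 weights in Ā_29 (same 3-coord order as C):

  λ_1+ρ ↦ (6, 4, 15)
  λ_2+ρ ↦ (6, 4, 15)
  λ_3+ρ ↦ (19, 3, 1)
  λ_4+ρ ↦ (6, 4, 15)
  λ_5+ρ ↦ (6, 4, 15)
  λ_6+ρ ↦ (19, 3, 1)
  λ_7+ρ ↦ (7, 10, 9)
  λ_8+ρ ↦ (7, 10, 9)
  λ_9+ρ ↦ (6, 4, 15)
  λ_10+ρ ↦ (19, 3, 1)
  λ_11+ρ ↦ (19, 3, 1)

The 11 indices split into 3 linkage classes (same alcove rep ⇔ same W_29-dot-orbit):

[[1, 2, 4, 5, 9], [3, 6, 10, 11], [7, 8]]
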